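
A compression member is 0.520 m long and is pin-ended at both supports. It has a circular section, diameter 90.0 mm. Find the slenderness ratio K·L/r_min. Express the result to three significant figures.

λ ≈ 23.1

I = πd⁴/64 = π×90.0⁴/64 = 3.221×10^6 mm⁴
A = 6.362×10^3 mm²;  r_min = √(I/A) = √(3.221×10^6/6.362×10^3) = 22.50 mm
L_e = K·L = 1 × 0.520 m = 0.5200 m = 520.00 mm
λ = L_e / r_min = 520.00 / 22.50 = 23.1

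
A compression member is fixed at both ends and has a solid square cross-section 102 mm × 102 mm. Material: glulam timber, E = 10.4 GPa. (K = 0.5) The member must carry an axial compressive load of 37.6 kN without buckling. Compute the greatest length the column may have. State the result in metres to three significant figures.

I = a⁴/12 = 102⁴/12 = 9.020×10^6 mm⁴
I = 9.020×10^-6 m⁴
At the buckling limit P_cr = P = 3.760×10^4 N
From P_cr = π²EI/(K·L)²:  L = (1/K)·√(π²EI/P_cr) = (1/0.5)·√(π²×1.04×10^10×9.020×10^-6/3.760×10^4)
L = 9.92 m

L_max ≈ 9.92 m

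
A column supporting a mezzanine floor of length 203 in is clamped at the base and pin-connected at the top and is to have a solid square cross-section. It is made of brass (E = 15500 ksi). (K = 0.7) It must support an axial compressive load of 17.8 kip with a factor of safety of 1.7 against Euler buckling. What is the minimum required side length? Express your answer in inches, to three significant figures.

a ≈ 2.63 in

Required P_cr = n·P = 1.7 × 17.8 = 30.26 kip
L_e = K·L = 0.7 × 203 = 142.1 in
Required I = P_cr·L_e²/(π²E) = 3.026×10^4 × 142.1² / (π² × 1.55×10^7) = 3.994 in⁴
Solid square: I = a⁴/12  ⇒  a = (12I)^(1/4) = (12×3.994)^(1/4) = 2.63 in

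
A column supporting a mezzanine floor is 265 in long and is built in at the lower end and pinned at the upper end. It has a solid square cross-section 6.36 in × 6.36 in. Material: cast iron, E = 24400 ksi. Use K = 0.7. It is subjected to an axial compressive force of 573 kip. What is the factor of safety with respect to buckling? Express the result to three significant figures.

I = a⁴/12 = 6.36⁴/12 = 136.3 in⁴
Effective length L_e = K·L = 0.7 × 265 = 185.5 in
P_cr = π²EI / L_e² = π² × 24400×10³ × 136.3 / 185.5² = 9.542×10^5 lb
Factor of safety n = P_cr / P = 954.22 / 573 = 1.67

n ≈ 1.67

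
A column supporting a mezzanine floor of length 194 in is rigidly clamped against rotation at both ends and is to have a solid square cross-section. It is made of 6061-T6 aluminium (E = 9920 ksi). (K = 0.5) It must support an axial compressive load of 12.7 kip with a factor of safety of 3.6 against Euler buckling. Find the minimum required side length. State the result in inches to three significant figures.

a ≈ 2.69 in

Required P_cr = n·P = 3.6 × 12.7 = 45.72 kip
L_e = K·L = 0.5 × 194 = 97.00 in
Required I = P_cr·L_e²/(π²E) = 4.572×10^4 × 97.00² / (π² × 9.92×10^6) = 4.394 in⁴
Solid square: I = a⁴/12  ⇒  a = (12I)^(1/4) = (12×4.394)^(1/4) = 2.69 in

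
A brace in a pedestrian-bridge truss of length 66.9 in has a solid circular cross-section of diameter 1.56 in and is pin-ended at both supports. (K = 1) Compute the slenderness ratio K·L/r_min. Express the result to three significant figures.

For a solid circle r = d/4 = 1.56/4 = 0.3900 in
L_e = K·L = 1 × 66.9 = 66.90 in
λ = L_e / r_min = 66.900 / 0.3900 = 172

λ ≈ 172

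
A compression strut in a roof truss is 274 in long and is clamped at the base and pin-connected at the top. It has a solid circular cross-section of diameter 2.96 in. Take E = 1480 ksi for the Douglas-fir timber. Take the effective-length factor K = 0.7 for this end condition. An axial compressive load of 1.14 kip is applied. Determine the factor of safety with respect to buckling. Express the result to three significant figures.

n ≈ 1.31

I = πd⁴/64 = π×2.96⁴/64 = 3.768 in⁴
Effective length L_e = K·L = 0.7 × 274 = 191.8 in
P_cr = π²EI / L_e² = π² × 1480×10³ × 3.768 / 191.8² = 1.496×10^3 lb
Factor of safety n = P_cr / P = 1.4962 / 1.14 = 1.31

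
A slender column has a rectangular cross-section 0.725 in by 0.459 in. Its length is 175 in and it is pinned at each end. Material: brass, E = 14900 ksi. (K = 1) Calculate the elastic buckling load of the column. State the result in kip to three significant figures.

P_cr ≈ 0.0281 kip

Buckling occurs about the weak axis: I_min = h·b³/12 with b = 0.459 in (the shorter side).
I_min = 0.725×0.459³/12 = 5.842×10^-3 in⁴
Effective length L_e = K·L = 1 × 175 = 175.0 in
P_cr = π²EI / L_e² = π² × 14900×10³ × 5.842×10^-3 / 175.0² = 28.05 lb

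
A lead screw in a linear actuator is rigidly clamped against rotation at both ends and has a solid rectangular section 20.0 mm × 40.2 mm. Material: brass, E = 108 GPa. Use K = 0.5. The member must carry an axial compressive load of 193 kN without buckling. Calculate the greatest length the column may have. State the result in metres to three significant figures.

L_max ≈ 0.769 m

Buckling occurs about the weak axis: I_min = h·b³/12 with b = 20.0 mm (the shorter side).
I_min = 40.2×20.0³/12 = 2.680×10^4 mm⁴
I = 2.680×10^-8 m⁴
At the buckling limit P_cr = P = 1.930×10^5 N
From P_cr = π²EI/(K·L)²:  L = (1/K)·√(π²EI/P_cr) = (1/0.5)·√(π²×1.08×10^11×2.680×10^-8/1.930×10^5)
L = 0.769 m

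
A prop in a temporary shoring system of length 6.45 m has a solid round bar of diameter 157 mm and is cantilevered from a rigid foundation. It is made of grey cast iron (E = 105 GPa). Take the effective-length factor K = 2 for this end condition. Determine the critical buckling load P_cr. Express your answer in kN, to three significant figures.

I = πd⁴/64 = π×157⁴/64 = 2.982×10^7 mm⁴
I = 2.982×10^7 mm⁴ = 2.982×10^-5 m⁴
Effective length L_e = K·L = 2 × 6.45 = 12.90 m
P_cr = π²EI / L_e² = π² × 105×10⁹ × 2.982×10^-5 / 12.90² = 1.857×10^5 N

P_cr ≈ 186 kN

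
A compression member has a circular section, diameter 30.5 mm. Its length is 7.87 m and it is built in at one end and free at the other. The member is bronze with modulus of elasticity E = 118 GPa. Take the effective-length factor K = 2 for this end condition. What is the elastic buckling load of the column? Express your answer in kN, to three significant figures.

I = πd⁴/64 = π×30.5⁴/64 = 4.248×10^4 mm⁴
I = 4.248×10^4 mm⁴ = 4.248×10^-8 m⁴
Effective length L_e = K·L = 2 × 7.87 = 15.74 m
P_cr = π²EI / L_e² = π² × 118×10⁹ × 4.248×10^-8 / 15.74² = 199.7 N

P_cr ≈ 0.200 kN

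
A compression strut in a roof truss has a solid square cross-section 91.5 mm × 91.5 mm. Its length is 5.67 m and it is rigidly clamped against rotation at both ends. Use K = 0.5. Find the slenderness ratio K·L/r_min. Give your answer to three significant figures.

λ ≈ 107

I = a⁴/12 = 91.5⁴/12 = 5.841×10^6 mm⁴
A = 8.372×10^3 mm²;  r_min = √(I/A) = √(5.841×10^6/8.372×10^3) = 26.41 mm
L_e = K·L = 0.5 × 5.67 m = 2.835 m = 2835.0 mm
λ = L_e / r_min = 2835.0 / 26.41 = 107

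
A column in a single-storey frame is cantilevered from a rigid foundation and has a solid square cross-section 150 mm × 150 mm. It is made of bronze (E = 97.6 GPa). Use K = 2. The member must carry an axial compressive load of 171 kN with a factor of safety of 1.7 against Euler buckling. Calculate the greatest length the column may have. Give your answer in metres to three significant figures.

L_max ≈ 5.91 m

I = a⁴/12 = 150⁴/12 = 4.219×10^7 mm⁴
I = 4.219×10^-5 m⁴
Required critical load P_cr = n·P = 1.7 × 171 = 290.7 kN = 2.907×10^5 N
From P_cr = π²EI/(K·L)²:  L = (1/K)·√(π²EI/P_cr) = (1/2)·√(π²×9.76×10^10×4.219×10^-5/2.907×10^5)
L = 5.91 m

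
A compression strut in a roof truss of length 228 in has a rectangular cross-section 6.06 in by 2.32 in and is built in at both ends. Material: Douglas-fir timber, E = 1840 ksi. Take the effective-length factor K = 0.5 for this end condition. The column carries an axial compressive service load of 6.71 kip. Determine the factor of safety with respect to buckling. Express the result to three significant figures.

n ≈ 1.31

Buckling occurs about the weak axis: I_min = h·b³/12 with b = 2.32 in (the shorter side).
I_min = 6.06×2.32³/12 = 6.306 in⁴
Effective length L_e = K·L = 0.5 × 228 = 114.0 in
P_cr = π²EI / L_e² = π² × 1840×10³ × 6.306 / 114.0² = 8.812×10^3 lb
Factor of safety n = P_cr / P = 8.8118 / 6.71 = 1.31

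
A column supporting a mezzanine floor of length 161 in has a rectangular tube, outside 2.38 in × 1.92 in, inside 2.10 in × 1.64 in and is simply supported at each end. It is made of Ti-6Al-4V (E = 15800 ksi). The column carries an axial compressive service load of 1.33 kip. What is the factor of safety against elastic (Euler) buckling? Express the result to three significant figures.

Weak-axis I_min = (h_o·b_o³ − h_i·b_i³)/12 with b_o = 1.92, b_i = 1.640 in (shorter outer/inner sides).
I_min = (2.38×1.92³ − 2.100×1.640³)/12 = 0.6319 in⁴
Effective length L_e = K·L = 1 × 161 = 161.0 in
P_cr = π²EI / L_e² = π² × 15800×10³ × 0.6319 / 161.0² = 3.801×10^3 lb
Factor of safety n = P_cr / P = 3.8013 / 1.33 = 2.86

n ≈ 2.86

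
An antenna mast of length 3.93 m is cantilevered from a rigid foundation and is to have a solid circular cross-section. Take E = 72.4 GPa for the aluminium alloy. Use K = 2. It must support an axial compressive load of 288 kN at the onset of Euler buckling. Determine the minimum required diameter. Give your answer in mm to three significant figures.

L_e = K·L = 2 × 3.93 = 7.860 m
Required I = P_cr·L_e²/(π²E) = 2.880×10^5 × 7.860² / (π² × 7.24×10^10) = 2.490×10^-5 m⁴
I_req = 2.490×10^7 mm⁴
Solid circle: I = πd⁴/64  ⇒  d = (64I/π)^(1/4) = (64×2.490×10^7/π)^(1/4) = 150 mm

d ≈ 150 mm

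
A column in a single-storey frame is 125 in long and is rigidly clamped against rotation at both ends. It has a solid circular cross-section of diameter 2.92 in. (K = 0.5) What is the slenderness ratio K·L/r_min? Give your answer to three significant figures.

λ ≈ 85.6

I = πd⁴/64 = π×2.92⁴/64 = 3.569 in⁴
A = 6.697 in²;  r_min = √(I/A) = √(3.569/6.697) = 0.7300 in
L_e = K·L = 0.5 × 125 = 62.50 in
λ = L_e / r_min = 62.500 / 0.7300 = 85.6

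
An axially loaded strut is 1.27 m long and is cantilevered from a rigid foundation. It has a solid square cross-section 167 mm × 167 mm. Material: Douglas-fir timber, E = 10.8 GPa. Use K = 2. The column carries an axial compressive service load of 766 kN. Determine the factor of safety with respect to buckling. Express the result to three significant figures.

I = a⁴/12 = 167⁴/12 = 6.482×10^7 mm⁴
I = 6.482×10^7 mm⁴ = 6.482×10^-5 m⁴
Effective length L_e = K·L = 2 × 1.27 = 2.540 m
P_cr = π²EI / L_e² = π² × 10.8×10⁹ × 6.482×10^-5 / 2.540² = 1.071×10^6 N
Factor of safety n = P_cr / P = 1070.9 / 766 = 1.40

n ≈ 1.40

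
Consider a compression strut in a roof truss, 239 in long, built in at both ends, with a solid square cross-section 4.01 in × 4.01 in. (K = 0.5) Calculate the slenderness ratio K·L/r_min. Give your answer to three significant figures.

λ ≈ 103

For a square r = a/√12 = 4.01/√12 = 1.158 in
L_e = K·L = 0.5 × 239 = 119.5 in
λ = L_e / r_min = 119.50 / 1.158 = 103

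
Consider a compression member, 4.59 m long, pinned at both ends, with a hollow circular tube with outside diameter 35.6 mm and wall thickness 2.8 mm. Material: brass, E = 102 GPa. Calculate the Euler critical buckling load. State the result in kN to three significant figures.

Inner diameter d_i = 35.6 − 2×2.8 = 30.00 mm
I = π(d_o⁴ − d_i⁴)/64 = π(35.6⁴ − 30.00⁴)/64 = 3.908×10^4 mm⁴
I = 3.908×10^4 mm⁴ = 3.908×10^-8 m⁴
Effective length L_e = K·L = 1 × 4.59 = 4.590 m
P_cr = π²EI / L_e² = π² × 102×10⁹ × 3.908×10^-8 / 4.590² = 1.868×10^3 N

P_cr ≈ 1.87 kN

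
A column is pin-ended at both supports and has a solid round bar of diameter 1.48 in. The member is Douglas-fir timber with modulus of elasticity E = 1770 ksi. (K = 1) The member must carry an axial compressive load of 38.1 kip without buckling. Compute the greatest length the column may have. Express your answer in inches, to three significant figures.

L_max ≈ 10.4 in

I = πd⁴/64 = π×1.48⁴/64 = 0.2355 in⁴
At the buckling limit P_cr = P = 3.810×10^4 lb
From P_cr = π²EI/(K·L)²:  L = (1/K)·√(π²EI/P_cr) = (1/1)·√(π²×1.77×10^6×0.2355/3.810×10^4)
L = 10.4 in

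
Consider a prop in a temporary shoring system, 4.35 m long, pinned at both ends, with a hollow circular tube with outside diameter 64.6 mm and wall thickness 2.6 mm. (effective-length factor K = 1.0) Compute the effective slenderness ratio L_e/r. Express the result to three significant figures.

λ ≈ 198

Inner diameter d_i = 64.6 − 2×2.6 = 59.40 mm
I = π(d_o⁴ − d_i⁴)/64 = π(64.6⁴ − 59.40⁴)/64 = 2.438×10^5 mm⁴
A = 506.4 mm²;  r_min = √(I/A) = √(2.438×10^5/506.4) = 21.94 mm
L_e = K·L = 1 × 4.35 m = 4.350 m = 4350.0 mm
λ = L_e / r_min = 4350.0 / 21.94 = 198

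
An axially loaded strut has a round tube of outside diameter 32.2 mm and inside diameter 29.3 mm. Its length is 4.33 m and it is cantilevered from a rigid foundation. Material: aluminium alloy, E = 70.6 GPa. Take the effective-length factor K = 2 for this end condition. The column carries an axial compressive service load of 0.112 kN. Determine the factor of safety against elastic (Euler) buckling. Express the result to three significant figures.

n ≈ 1.38

d_o = 32.2 mm, d_i = 29.3 mm
I = π(d_o⁴ − d_i⁴)/64 = π(32.2⁴ − 29.30⁴)/64 = 1.659×10^4 mm⁴
I = 1.659×10^4 mm⁴ = 1.659×10^-8 m⁴
Effective length L_e = K·L = 2 × 4.33 = 8.660 m
P_cr = π²EI / L_e² = π² × 70.6×10⁹ × 1.659×10^-8 / 8.660² = 154.2 N
Factor of safety n = P_cr / P = 0.15417 / 0.112 = 1.38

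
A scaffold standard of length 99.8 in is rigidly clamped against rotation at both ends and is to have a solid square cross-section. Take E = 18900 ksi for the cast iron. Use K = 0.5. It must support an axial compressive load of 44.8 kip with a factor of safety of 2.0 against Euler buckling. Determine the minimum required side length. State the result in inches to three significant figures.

Required P_cr = n·P = 2.0 × 44.8 = 89.60 kip
L_e = K·L = 0.5 × 99.8 = 49.90 in
Required I = P_cr·L_e²/(π²E) = 8.960×10^4 × 49.90² / (π² × 1.89×10^7) = 1.196 in⁴
Solid square: I = a⁴/12  ⇒  a = (12I)^(1/4) = (12×1.196)^(1/4) = 1.95 in

a ≈ 1.95 in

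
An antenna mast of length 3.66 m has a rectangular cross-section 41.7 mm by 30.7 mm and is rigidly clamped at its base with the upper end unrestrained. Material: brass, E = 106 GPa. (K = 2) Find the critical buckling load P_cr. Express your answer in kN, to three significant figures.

Buckling occurs about the weak axis: I_min = h·b³/12 with b = 30.7 mm (the shorter side).
I_min = 41.7×30.7³/12 = 1.005×10^5 mm⁴
I = 1.005×10^5 mm⁴ = 1.005×10^-7 m⁴
Effective length L_e = K·L = 2 × 3.66 = 7.320 m
P_cr = π²EI / L_e² = π² × 106×10⁹ × 1.005×10^-7 / 7.320² = 1.963×10^3 N

P_cr ≈ 1.96 kN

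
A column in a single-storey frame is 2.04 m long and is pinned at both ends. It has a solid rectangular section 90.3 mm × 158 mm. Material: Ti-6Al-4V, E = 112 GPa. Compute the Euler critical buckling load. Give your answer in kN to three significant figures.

Buckling occurs about the weak axis: I_min = h·b³/12 with b = 90.3 mm (the shorter side).
I_min = 158×90.3³/12 = 9.695×10^6 mm⁴
I = 9.695×10^6 mm⁴ = 9.695×10^-6 m⁴
Effective length L_e = K·L = 1 × 2.04 = 2.040 m
P_cr = π²EI / L_e² = π² × 112×10⁹ × 9.695×10^-6 / 2.040² = 2.575×10^6 N

P_cr ≈ 2580 kN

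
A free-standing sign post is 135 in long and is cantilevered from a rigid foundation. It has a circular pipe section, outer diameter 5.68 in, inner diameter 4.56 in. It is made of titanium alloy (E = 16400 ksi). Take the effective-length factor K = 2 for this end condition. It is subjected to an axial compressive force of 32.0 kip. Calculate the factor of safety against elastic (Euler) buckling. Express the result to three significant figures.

n ≈ 2.07

d_o = 5.68 in, d_i = 4.56 in
I = π(d_o⁴ − d_i⁴)/64 = π(5.68⁴ − 4.560⁴)/64 = 29.87 in⁴
Effective length L_e = K·L = 2 × 135 = 270.0 in
P_cr = π²EI / L_e² = π² × 16400×10³ × 29.87 / 270.0² = 6.632×10^4 lb
Factor of safety n = P_cr / P = 66.319 / 32.0 = 2.07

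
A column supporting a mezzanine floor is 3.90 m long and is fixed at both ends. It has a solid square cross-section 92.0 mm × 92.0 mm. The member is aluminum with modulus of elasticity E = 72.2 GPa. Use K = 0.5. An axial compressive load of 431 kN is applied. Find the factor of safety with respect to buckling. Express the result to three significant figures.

n ≈ 2.60

I = a⁴/12 = 92.0⁴/12 = 5.970×10^6 mm⁴
I = 5.970×10^6 mm⁴ = 5.970×10^-6 m⁴
Effective length L_e = K·L = 0.5 × 3.90 = 1.950 m
P_cr = π²EI / L_e² = π² × 72.2×10⁹ × 5.970×10^-6 / 1.950² = 1.119×10^6 N
Factor of safety n = P_cr / P = 1118.8 / 431 = 2.60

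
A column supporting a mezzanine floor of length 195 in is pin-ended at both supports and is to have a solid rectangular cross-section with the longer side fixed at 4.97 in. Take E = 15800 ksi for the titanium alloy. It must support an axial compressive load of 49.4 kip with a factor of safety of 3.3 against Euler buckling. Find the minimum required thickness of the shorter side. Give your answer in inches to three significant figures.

b ≈ 4.58 in

Required P_cr = n·P = 3.3 × 49.4 = 163.0 kip
L_e = K·L = 1 × 195 = 195.0 in
Required I = P_cr·L_e²/(π²E) = 1.630×10^5 × 195.0² / (π² × 1.58×10^7) = 39.75 in⁴
Rectangle, weak axis: I_min = h·b³/12 with h = 4.97 in fixed  ⇒  b = (12I/h)^(1/3) = 4.58 in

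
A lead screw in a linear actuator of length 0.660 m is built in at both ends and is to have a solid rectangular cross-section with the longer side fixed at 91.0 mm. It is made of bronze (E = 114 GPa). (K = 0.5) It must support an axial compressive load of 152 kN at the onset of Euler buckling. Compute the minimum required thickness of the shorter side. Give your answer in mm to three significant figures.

b ≈ 12.5 mm

L_e = K·L = 0.5 × 0.660 = 0.3300 m
Required I = P_cr·L_e²/(π²E) = 1.520×10^5 × 0.3300² / (π² × 1.14×10^11) = 1.471×10^-8 m⁴
I_req = 1.471×10^4 mm⁴
Rectangle, weak axis: I_min = h·b³/12 with h = 91.0 mm fixed  ⇒  b = (12I/h)^(1/3) = 12.5 mm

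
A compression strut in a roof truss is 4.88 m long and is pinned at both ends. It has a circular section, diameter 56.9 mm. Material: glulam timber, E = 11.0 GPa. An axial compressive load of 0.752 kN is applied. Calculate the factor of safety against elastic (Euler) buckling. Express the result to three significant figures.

I = πd⁴/64 = π×56.9⁴/64 = 5.145×10^5 mm⁴
I = 5.145×10^5 mm⁴ = 5.145×10^-7 m⁴
Effective length L_e = K·L = 1 × 4.88 = 4.880 m
P_cr = π²EI / L_e² = π² × 11.0×10⁹ × 5.145×10^-7 / 4.880² = 2.346×10^3 N
Factor of safety n = P_cr / P = 2.3457 / 0.752 = 3.12

n ≈ 3.12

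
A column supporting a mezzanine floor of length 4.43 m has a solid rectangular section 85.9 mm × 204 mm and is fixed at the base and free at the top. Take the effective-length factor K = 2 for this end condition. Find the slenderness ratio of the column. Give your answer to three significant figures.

For a rectangle r_min = b/√12 = 85.9/√12 = 24.80 mm
L_e = K·L = 2 × 4.43 m = 8.860 m = 8860.0 mm
λ = L_e / r_min = 8860.0 / 24.80 = 357

λ ≈ 357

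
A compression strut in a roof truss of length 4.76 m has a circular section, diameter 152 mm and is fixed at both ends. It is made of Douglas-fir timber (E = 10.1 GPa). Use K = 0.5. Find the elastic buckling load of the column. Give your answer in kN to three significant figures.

I = πd⁴/64 = π×152⁴/64 = 2.620×10^7 mm⁴
I = 2.620×10^7 mm⁴ = 2.620×10^-5 m⁴
Effective length L_e = K·L = 0.5 × 4.76 = 2.380 m
P_cr = π²EI / L_e² = π² × 10.1×10⁹ × 2.620×10^-5 / 2.380² = 4.611×10^5 N

P_cr ≈ 461 kN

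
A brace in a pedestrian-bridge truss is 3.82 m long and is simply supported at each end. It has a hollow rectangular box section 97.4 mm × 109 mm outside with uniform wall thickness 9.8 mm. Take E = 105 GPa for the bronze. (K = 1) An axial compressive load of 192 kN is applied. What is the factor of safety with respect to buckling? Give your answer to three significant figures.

n ≈ 1.81

Inner dimensions: h_i = 109 − 2×9.8 = 89.40 mm, b_i = 97.4 − 2×9.8 = 77.80 mm
Weak-axis I_min = (h_o·b_o³ − h_i·b_i³)/12 with b_o = 97.4, b_i = 77.80 mm (shorter outer/inner sides).
I_min = (109×97.4³ − 89.40×77.80³)/12 = 4.885×10^6 mm⁴
I = 4.885×10^6 mm⁴ = 4.885×10^-6 m⁴
Effective length L_e = K·L = 1 × 3.82 = 3.820 m
P_cr = π²EI / L_e² = π² × 105×10⁹ × 4.885×10^-6 / 3.820² = 3.469×10^5 N
Factor of safety n = P_cr / P = 346.90 / 192 = 1.81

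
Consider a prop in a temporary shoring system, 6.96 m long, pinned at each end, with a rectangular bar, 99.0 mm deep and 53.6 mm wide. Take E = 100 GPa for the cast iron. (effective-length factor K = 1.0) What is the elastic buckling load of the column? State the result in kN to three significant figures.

P_cr ≈ 25.9 kN

Buckling occurs about the weak axis: I_min = h·b³/12 with b = 53.6 mm (the shorter side).
I_min = 99.0×53.6³/12 = 1.270×10^6 mm⁴
I = 1.270×10^6 mm⁴ = 1.270×10^-6 m⁴
Effective length L_e = K·L = 1 × 6.96 = 6.960 m
P_cr = π²EI / L_e² = π² × 100×10⁹ × 1.270×10^-6 / 6.960² = 2.588×10^4 N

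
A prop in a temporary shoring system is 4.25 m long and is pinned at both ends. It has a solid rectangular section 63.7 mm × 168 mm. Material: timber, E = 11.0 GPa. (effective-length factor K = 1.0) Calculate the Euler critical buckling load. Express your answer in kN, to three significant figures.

Buckling occurs about the weak axis: I_min = h·b³/12 with b = 63.7 mm (the shorter side).
I_min = 168×63.7³/12 = 3.619×10^6 mm⁴
I = 3.619×10^6 mm⁴ = 3.619×10^-6 m⁴
Effective length L_e = K·L = 1 × 4.25 = 4.250 m
P_cr = π²EI / L_e² = π² × 11.0×10⁹ × 3.619×10^-6 / 4.250² = 2.175×10^4 N

P_cr ≈ 21.8 kN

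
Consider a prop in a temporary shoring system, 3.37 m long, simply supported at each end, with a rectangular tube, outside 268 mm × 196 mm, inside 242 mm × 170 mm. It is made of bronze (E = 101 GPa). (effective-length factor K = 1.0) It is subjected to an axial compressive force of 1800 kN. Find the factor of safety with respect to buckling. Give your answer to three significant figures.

Weak-axis I_min = (h_o·b_o³ − h_i·b_i³)/12 with b_o = 196, b_i = 170.0 mm (shorter outer/inner sides).
I_min = (268×196³ − 242.0×170.0³)/12 = 6.908×10^7 mm⁴
I = 6.908×10^7 mm⁴ = 6.908×10^-5 m⁴
Effective length L_e = K·L = 1 × 3.37 = 3.370 m
P_cr = π²EI / L_e² = π² × 101×10⁹ × 6.908×10^-5 / 3.370² = 6.063×10^6 N
Factor of safety n = P_cr / P = 6063.4 / 1800 = 3.37

n ≈ 3.37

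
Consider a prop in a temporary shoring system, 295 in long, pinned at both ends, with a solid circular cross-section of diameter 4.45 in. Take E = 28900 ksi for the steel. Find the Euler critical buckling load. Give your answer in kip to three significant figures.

I = πd⁴/64 = π×4.45⁴/64 = 19.25 in⁴
Effective length L_e = K·L = 1 × 295 = 295.0 in
P_cr = π²EI / L_e² = π² × 28900×10³ × 19.25 / 295.0² = 6.309×10^4 lb

P_cr ≈ 63.1 kip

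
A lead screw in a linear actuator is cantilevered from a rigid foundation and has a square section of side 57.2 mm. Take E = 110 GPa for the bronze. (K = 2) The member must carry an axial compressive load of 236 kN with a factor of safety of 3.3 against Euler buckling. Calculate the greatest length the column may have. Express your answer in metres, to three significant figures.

L_max ≈ 0.558 m

I = a⁴/12 = 57.2⁴/12 = 8.921×10^5 mm⁴
I = 8.921×10^-7 m⁴
Required critical load P_cr = n·P = 3.3 × 236 = 778.8 kN = 7.788×10^5 N
From P_cr = π²EI/(K·L)²:  L = (1/K)·√(π²EI/P_cr) = (1/2)·√(π²×1.10×10^11×8.921×10^-7/7.788×10^5)
L = 0.558 m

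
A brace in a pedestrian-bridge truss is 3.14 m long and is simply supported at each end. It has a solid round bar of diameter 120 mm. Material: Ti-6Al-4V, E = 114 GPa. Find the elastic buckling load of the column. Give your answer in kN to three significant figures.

I = πd⁴/64 = π×120⁴/64 = 1.018×10^7 mm⁴
I = 1.018×10^7 mm⁴ = 1.018×10^-5 m⁴
Effective length L_e = K·L = 1 × 3.14 = 3.140 m
P_cr = π²EI / L_e² = π² × 114×10⁹ × 1.018×10^-5 / 3.140² = 1.162×10^6 N

P_cr ≈ 1160 kN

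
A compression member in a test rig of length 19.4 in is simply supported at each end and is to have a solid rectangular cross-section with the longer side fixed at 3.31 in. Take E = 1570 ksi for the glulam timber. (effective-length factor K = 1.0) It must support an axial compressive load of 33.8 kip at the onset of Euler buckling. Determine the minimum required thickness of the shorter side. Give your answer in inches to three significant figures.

L_e = K·L = 1 × 19.4 = 19.40 in
Required I = P_cr·L_e²/(π²E) = 3.380×10^4 × 19.40² / (π² × 1.57×10^6) = 0.8210 in⁴
Rectangle, weak axis: I_min = h·b³/12 with h = 3.31 in fixed  ⇒  b = (12I/h)^(1/3) = 1.44 in

b ≈ 1.44 in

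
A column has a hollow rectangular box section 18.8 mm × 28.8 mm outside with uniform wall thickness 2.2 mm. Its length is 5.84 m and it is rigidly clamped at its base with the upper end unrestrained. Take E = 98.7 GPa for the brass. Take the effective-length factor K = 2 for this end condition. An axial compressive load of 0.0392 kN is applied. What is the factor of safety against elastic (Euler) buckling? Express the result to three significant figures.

n ≈ 1.80

Inner dimensions: h_i = 28.8 − 2×2.2 = 24.40 mm, b_i = 18.8 − 2×2.2 = 14.40 mm
Weak-axis I_min = (h_o·b_o³ − h_i·b_i³)/12 with b_o = 18.8, b_i = 14.40 mm (shorter outer/inner sides).
I_min = (28.8×18.8³ − 24.40×14.40³)/12 = 9.876×10^3 mm⁴
I = 9.876×10^3 mm⁴ = 9.876×10^-9 m⁴
Effective length L_e = K·L = 2 × 5.84 = 11.68 m
P_cr = π²EI / L_e² = π² × 98.7×10⁹ × 9.876×10^-9 / 11.68² = 70.52 N
Factor of safety n = P_cr / P = 0.070518 / 0.0392 = 1.80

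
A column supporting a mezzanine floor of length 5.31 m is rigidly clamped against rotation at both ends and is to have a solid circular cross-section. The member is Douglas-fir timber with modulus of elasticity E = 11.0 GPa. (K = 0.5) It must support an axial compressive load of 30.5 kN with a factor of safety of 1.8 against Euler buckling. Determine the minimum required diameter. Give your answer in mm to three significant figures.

Required P_cr = n·P = 1.8 × 30.5 = 54.90 kN
L_e = K·L = 0.5 × 5.31 = 2.655 m
Required I = P_cr·L_e²/(π²E) = 5.490×10^4 × 2.655² / (π² × 1.10×10^10) = 3.565×10^-6 m⁴
I_req = 3.565×10^6 mm⁴
Solid circle: I = πd⁴/64  ⇒  d = (64I/π)^(1/4) = (64×3.565×10^6/π)^(1/4) = 92.3 mm

d ≈ 92.3 mm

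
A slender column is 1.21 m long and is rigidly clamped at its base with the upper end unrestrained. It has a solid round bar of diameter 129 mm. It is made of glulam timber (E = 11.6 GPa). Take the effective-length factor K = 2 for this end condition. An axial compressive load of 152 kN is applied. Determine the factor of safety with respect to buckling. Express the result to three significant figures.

I = πd⁴/64 = π×129⁴/64 = 1.359×10^7 mm⁴
I = 1.359×10^7 mm⁴ = 1.359×10^-5 m⁴
Effective length L_e = K·L = 2 × 1.21 = 2.420 m
P_cr = π²EI / L_e² = π² × 11.6×10⁹ × 1.359×10^-5 / 2.420² = 2.657×10^5 N
Factor of safety n = P_cr / P = 265.74 / 152 = 1.75

n ≈ 1.75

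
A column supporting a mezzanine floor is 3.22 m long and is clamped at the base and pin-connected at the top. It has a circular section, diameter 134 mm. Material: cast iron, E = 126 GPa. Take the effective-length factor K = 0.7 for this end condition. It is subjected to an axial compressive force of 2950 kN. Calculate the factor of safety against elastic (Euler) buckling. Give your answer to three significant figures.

I = πd⁴/64 = π×134⁴/64 = 1.583×10^7 mm⁴
I = 1.583×10^7 mm⁴ = 1.583×10^-5 m⁴
Effective length L_e = K·L = 0.7 × 3.22 = 2.254 m
P_cr = π²EI / L_e² = π² × 126×10⁹ × 1.583×10^-5 / 2.254² = 3.874×10^6 N
Factor of safety n = P_cr / P = 3873.9 / 2950 = 1.31

n ≈ 1.31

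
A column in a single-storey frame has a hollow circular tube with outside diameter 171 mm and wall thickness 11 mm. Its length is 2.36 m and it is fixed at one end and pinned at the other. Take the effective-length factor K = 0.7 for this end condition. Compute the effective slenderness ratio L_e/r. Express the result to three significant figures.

Inner diameter d_i = 171 − 2×11 = 149.0 mm
I = π(d_o⁴ − d_i⁴)/64 = π(171⁴ − 149.0⁴)/64 = 1.778×10^7 mm⁴
A = 5.529×10^3 mm²;  r_min = √(I/A) = √(1.778×10^7/5.529×10^3) = 56.70 mm
L_e = K·L = 0.7 × 2.36 m = 1.652 m = 1652.0 mm
λ = L_e / r_min = 1652.0 / 56.70 = 29.1

λ ≈ 29.1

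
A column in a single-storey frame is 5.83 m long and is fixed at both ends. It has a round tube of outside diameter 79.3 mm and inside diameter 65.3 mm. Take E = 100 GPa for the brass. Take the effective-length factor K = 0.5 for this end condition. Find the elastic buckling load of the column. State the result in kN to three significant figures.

P_cr ≈ 122 kN

d_o = 79.3 mm, d_i = 65.3 mm
I = π(d_o⁴ − d_i⁴)/64 = π(79.3⁴ − 65.30⁴)/64 = 1.049×10^6 mm⁴
I = 1.049×10^6 mm⁴ = 1.049×10^-6 m⁴
Effective length L_e = K·L = 0.5 × 5.83 = 2.915 m
P_cr = π²EI / L_e² = π² × 100×10⁹ × 1.049×10^-6 / 2.915² = 1.218×10^5 N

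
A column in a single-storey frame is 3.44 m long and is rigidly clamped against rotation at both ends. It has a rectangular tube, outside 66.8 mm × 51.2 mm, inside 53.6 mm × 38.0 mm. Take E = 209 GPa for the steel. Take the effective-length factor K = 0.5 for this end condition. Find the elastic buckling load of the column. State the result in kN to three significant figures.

P_cr ≈ 350 kN

Weak-axis I_min = (h_o·b_o³ − h_i·b_i³)/12 with b_o = 51.2, b_i = 38.00 mm (shorter outer/inner sides).
I_min = (66.8×51.2³ − 53.60×38.00³)/12 = 5.021×10^5 mm⁴
I = 5.021×10^5 mm⁴ = 5.021×10^-7 m⁴
Effective length L_e = K·L = 0.5 × 3.44 = 1.720 m
P_cr = π²EI / L_e² = π² × 209×10⁹ × 5.021×10^-7 / 1.720² = 3.501×10^5 N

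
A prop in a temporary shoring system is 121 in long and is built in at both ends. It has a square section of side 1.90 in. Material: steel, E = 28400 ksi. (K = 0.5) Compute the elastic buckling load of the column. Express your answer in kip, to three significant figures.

P_cr ≈ 83.2 kip

I = a⁴/12 = 1.90⁴/12 = 1.086 in⁴
Effective length L_e = K·L = 0.5 × 121 = 60.50 in
P_cr = π²EI / L_e² = π² × 28400×10³ × 1.086 / 60.50² = 8.316×10^4 lb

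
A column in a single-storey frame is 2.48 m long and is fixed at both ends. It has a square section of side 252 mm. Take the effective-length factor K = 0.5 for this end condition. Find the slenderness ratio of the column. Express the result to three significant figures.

I = a⁴/12 = 252⁴/12 = 3.361×10^8 mm⁴
A = 6.350×10^4 mm²;  r_min = √(I/A) = √(3.361×10^8/6.350×10^4) = 72.75 mm
L_e = K·L = 0.5 × 2.48 m = 1.240 m = 1240.0 mm
λ = L_e / r_min = 1240.0 / 72.75 = 17.0

λ ≈ 17.0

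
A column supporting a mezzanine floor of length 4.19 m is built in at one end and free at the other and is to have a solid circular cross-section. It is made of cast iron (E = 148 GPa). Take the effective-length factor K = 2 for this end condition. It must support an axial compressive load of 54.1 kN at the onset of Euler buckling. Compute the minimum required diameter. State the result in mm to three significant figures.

d ≈ 85.3 mm

L_e = K·L = 2 × 4.19 = 8.380 m
Required I = P_cr·L_e²/(π²E) = 5.410×10^4 × 8.380² / (π² × 1.48×10^11) = 2.601×10^-6 m⁴
I_req = 2.601×10^6 mm⁴
Solid circle: I = πd⁴/64  ⇒  d = (64I/π)^(1/4) = (64×2.601×10^6/π)^(1/4) = 85.3 mm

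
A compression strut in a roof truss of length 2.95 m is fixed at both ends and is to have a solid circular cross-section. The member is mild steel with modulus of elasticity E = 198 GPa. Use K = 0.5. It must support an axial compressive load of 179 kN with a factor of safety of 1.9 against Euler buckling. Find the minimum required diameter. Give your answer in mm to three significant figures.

Required P_cr = n·P = 1.9 × 179 = 340.1 kN
L_e = K·L = 0.5 × 2.95 = 1.475 m
Required I = P_cr·L_e²/(π²E) = 3.401×10^5 × 1.475² / (π² × 1.98×10^11) = 3.786×10^-7 m⁴
I_req = 3.786×10^5 mm⁴
Solid circle: I = πd⁴/64  ⇒  d = (64I/π)^(1/4) = (64×3.786×10^5/π)^(1/4) = 52.7 mm

d ≈ 52.7 mm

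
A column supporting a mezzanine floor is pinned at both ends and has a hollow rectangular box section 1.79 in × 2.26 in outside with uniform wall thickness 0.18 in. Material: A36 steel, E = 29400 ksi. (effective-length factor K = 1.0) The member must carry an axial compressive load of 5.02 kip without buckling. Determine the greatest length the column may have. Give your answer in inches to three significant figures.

Inner dimensions: h_i = 2.26 − 2×0.18 = 1.900 in, b_i = 1.79 − 2×0.18 = 1.430 in
Weak-axis I_min = (h_o·b_o³ − h_i·b_i³)/12 with b_o = 1.79, b_i = 1.430 in (shorter outer/inner sides).
I_min = (2.26×1.79³ − 1.900×1.430³)/12 = 0.6172 in⁴
At the buckling limit P_cr = P = 5.020×10^3 lb
From P_cr = π²EI/(K·L)²:  L = (1/K)·√(π²EI/P_cr) = (1/1)·√(π²×2.94×10^7×0.6172/5.020×10^3)
L = 189 in

L_max ≈ 189 in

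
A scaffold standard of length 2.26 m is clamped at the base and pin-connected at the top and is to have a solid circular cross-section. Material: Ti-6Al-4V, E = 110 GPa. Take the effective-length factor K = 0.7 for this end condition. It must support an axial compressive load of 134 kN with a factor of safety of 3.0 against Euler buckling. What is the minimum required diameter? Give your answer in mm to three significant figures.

d ≈ 65.9 mm

Required P_cr = n·P = 3.0 × 134 = 402.0 kN
L_e = K·L = 0.7 × 2.26 = 1.582 m
Required I = P_cr·L_e²/(π²E) = 4.020×10^5 × 1.582² / (π² × 1.10×10^11) = 9.267×10^-7 m⁴
I_req = 9.267×10^5 mm⁴
Solid circle: I = πd⁴/64  ⇒  d = (64I/π)^(1/4) = (64×9.267×10^5/π)^(1/4) = 65.9 mm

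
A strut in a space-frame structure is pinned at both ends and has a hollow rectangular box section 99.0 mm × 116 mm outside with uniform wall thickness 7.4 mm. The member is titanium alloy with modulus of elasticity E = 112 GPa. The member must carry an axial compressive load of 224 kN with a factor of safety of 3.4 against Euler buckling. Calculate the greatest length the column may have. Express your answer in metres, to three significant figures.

Inner dimensions: h_i = 116 − 2×7.4 = 101.2 mm, b_i = 99.0 − 2×7.4 = 84.20 mm
Weak-axis I_min = (h_o·b_o³ − h_i·b_i³)/12 with b_o = 99.0, b_i = 84.20 mm (shorter outer/inner sides).
I_min = (116×99.0³ − 101.2×84.20³)/12 = 4.345×10^6 mm⁴
I = 4.345×10^-6 m⁴
Required critical load P_cr = n·P = 3.4 × 224 = 761.6 kN = 7.616×10^5 N
From P_cr = π²EI/(K·L)²:  L = (1/K)·√(π²EI/P_cr) = (1/1)·√(π²×1.12×10^11×4.345×10^-6/7.616×10^5)
L = 2.51 m

L_max ≈ 2.51 m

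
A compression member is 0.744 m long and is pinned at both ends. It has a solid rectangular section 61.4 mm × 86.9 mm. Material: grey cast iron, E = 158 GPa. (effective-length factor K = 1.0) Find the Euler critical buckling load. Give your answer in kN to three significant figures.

Buckling occurs about the weak axis: I_min = h·b³/12 with b = 61.4 mm (the shorter side).
I_min = 86.9×61.4³/12 = 1.676×10^6 mm⁴
I = 1.676×10^6 mm⁴ = 1.676×10^-6 m⁴
Effective length L_e = K·L = 1 × 0.744 = 0.7440 m
P_cr = π²EI / L_e² = π² × 158×10⁹ × 1.676×10^-6 / 0.7440² = 4.722×10^6 N

P_cr ≈ 4720 kN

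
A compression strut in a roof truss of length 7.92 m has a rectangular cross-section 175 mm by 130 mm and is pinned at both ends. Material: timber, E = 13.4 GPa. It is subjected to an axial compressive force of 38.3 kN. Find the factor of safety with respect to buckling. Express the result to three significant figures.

n ≈ 1.76

Buckling occurs about the weak axis: I_min = h·b³/12 with b = 130 mm (the shorter side).
I_min = 175×130³/12 = 3.204×10^7 mm⁴
I = 3.204×10^7 mm⁴ = 3.204×10^-5 m⁴
Effective length L_e = K·L = 1 × 7.92 = 7.920 m
P_cr = π²EI / L_e² = π² × 13.4×10⁹ × 3.204×10^-5 / 7.920² = 6.755×10^4 N
Factor of safety n = P_cr / P = 67.552 / 38.3 = 1.76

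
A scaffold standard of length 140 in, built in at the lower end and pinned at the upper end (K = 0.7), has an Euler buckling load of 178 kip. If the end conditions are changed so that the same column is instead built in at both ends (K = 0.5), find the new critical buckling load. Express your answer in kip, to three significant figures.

P_cr ≈ 349 kip

P_cr ∝ 1/K², so P_cr,new = P_cr,old × (K_old/K_new)² = 178 × (0.7/0.5)²
= 178 × 1.960 = 349 kip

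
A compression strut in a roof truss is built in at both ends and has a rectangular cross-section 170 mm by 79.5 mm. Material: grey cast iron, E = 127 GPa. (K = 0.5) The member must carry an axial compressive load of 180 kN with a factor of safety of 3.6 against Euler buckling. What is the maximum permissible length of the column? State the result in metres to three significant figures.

Buckling occurs about the weak axis: I_min = h·b³/12 with b = 79.5 mm (the shorter side).
I_min = 170×79.5³/12 = 7.118×10^6 mm⁴
I = 7.118×10^-6 m⁴
Required critical load P_cr = n·P = 3.6 × 180 = 648.0 kN = 6.480×10^5 N
From P_cr = π²EI/(K·L)²:  L = (1/K)·√(π²EI/P_cr) = (1/0.5)·√(π²×1.27×10^11×7.118×10^-6/6.480×10^5)
L = 7.42 m

L_max ≈ 7.42 m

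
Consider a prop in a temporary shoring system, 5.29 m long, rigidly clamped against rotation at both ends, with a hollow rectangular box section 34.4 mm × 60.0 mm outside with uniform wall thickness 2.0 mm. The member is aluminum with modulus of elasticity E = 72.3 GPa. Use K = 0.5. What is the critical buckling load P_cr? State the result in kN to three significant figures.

Inner dimensions: h_i = 60.0 − 2×2.0 = 56.00 mm, b_i = 34.4 − 2×2.0 = 30.40 mm
Weak-axis I_min = (h_o·b_o³ − h_i·b_i³)/12 with b_o = 34.4, b_i = 30.40 mm (shorter outer/inner sides).
I_min = (60.0×34.4³ − 56.00×30.40³)/12 = 7.243×10^4 mm⁴
I = 7.243×10^4 mm⁴ = 7.243×10^-8 m⁴
Effective length L_e = K·L = 0.5 × 5.29 = 2.645 m
P_cr = π²EI / L_e² = π² × 72.3×10⁹ × 7.243×10^-8 / 2.645² = 7.388×10^3 N

P_cr ≈ 7.39 kN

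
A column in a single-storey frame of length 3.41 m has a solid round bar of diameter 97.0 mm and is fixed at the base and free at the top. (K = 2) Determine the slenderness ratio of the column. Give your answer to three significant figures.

λ ≈ 281

For a solid circle r = d/4 = 97.0/4 = 24.25 mm
L_e = K·L = 2 × 3.41 m = 6.820 m = 6820.0 mm
λ = L_e / r_min = 6820.0 / 24.25 = 281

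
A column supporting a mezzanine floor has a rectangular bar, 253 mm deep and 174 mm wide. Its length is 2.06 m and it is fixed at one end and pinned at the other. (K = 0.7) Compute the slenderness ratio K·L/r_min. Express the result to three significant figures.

λ ≈ 28.7

Buckling occurs about the weak axis: I_min = h·b³/12 with b = 174 mm (the shorter side).
I_min = 253×174³/12 = 1.111×10^8 mm⁴
A = 4.402×10^4 mm²;  r_min = √(I/A) = √(1.111×10^8/4.402×10^4) = 50.23 mm
L_e = K·L = 0.7 × 2.06 m = 1.442 m = 1442.0 mm
λ = L_e / r_min = 1442.0 / 50.23 = 28.7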